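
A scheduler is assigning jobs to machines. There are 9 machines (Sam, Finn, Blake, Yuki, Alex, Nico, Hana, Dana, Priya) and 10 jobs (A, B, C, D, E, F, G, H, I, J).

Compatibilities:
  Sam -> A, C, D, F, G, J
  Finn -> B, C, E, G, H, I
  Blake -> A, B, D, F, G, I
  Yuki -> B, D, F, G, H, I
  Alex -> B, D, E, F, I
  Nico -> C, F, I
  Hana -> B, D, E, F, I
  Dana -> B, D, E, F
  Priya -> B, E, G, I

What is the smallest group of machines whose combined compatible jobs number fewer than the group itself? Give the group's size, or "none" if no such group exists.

none

A matching saturating every machine exists, for instance Sam→J, Finn→G, Blake→A, Yuki→H, Alex→F, Nico→C, Hana→D, Dana→E, Priya→B.
By Hall's marriage theorem, this means |N(S)| ≥ |S| for every subset S, so no violating subset exists.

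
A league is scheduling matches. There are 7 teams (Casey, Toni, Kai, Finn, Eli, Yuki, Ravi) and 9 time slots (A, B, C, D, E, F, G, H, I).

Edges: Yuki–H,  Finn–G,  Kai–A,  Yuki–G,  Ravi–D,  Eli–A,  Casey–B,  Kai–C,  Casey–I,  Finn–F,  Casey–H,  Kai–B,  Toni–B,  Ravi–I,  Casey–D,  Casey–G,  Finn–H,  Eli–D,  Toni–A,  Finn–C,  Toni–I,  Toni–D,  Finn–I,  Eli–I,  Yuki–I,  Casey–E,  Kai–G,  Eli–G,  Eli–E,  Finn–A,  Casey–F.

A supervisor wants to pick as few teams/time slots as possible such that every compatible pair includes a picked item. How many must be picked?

7

A maximum matching has 7 edges (e.g. Casey–E, Toni–I, Kai–B, Finn–H, Eli–A, Yuki–G, Ravi–D).
By König's theorem the minimum vertex cover has the same size. One such cover is {Casey, Toni, Kai, Finn, Eli, Yuki, Ravi}.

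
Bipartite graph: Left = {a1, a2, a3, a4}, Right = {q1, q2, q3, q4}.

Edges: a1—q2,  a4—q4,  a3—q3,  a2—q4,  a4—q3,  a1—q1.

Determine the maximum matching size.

3

One maximum matching: a1→q2, a2→q4, a3→q3.
The set {a2, a3, a4} has only 2 neighbours ({q3, q4}), so by Hall's theorem at most 3 of the 4 left vertices can be matched.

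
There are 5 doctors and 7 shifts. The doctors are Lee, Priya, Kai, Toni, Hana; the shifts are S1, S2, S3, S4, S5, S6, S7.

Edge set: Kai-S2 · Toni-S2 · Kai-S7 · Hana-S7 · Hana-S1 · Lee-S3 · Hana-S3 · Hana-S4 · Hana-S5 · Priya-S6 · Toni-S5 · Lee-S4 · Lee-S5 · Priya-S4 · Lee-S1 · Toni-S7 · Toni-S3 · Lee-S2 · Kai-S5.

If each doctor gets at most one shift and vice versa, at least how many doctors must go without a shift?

A valid assignment of size 5: Lee-S4, Priya-S6, Kai-S2, Toni-S3, Hana-S7.
All 5 doctors are matched, so no larger matching exists.
That matches 5 of the 5, leaving 0 unmatched; no matching can do better.

0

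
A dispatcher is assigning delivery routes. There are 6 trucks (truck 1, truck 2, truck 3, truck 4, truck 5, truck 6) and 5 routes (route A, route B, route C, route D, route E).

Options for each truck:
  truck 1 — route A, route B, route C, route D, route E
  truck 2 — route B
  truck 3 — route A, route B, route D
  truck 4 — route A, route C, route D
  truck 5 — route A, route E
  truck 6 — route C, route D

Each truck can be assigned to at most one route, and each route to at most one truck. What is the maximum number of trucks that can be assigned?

For example, pair truck 1-route D, truck 2-route B, truck 3-route A, truck 4-route C, truck 5-route E.
The set {truck 1, truck 2, truck 3, truck 4, truck 5, truck 6} has only 5 neighbours ({route A, route B, route C, route D, route E}), so by Hall's theorem at most 5 of the 6 trucks can be matched.

5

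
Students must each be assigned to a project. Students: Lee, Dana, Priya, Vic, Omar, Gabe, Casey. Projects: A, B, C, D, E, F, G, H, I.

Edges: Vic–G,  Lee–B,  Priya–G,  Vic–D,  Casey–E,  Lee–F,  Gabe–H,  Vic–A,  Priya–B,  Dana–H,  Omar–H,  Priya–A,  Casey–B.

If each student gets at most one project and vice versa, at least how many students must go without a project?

2

One maximum matching: Lee-F, Dana-H, Priya-G, Vic-D, Casey-B.
The set {Dana, Omar, Gabe} has only 1 neighbour ({H}), so by Hall's theorem at most 5 of the 7 students can be matched.
That matches 5 of the 7, leaving 2 unmatched; no matching can do better.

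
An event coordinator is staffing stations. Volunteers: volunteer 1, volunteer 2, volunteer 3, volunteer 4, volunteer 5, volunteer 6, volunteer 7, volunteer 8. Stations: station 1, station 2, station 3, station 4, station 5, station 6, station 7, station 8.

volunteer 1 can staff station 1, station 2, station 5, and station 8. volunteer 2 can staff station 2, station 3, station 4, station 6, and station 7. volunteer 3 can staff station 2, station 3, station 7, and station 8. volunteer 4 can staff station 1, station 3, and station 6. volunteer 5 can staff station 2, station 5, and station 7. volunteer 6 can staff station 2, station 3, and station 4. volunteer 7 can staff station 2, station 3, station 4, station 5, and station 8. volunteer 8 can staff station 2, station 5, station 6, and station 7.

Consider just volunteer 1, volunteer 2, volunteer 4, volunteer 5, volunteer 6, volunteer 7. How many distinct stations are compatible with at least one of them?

The union of neighbours of {volunteer 1, volunteer 2, volunteer 4, volunteer 5, volunteer 6, volunteer 7} is {station 1, station 2, station 3, station 4, station 5, station 6, station 7, station 8}, which has 8 elements.
Since |N(S)| = 8 ≥ |S| = 6, Hall's condition holds for this subset.

8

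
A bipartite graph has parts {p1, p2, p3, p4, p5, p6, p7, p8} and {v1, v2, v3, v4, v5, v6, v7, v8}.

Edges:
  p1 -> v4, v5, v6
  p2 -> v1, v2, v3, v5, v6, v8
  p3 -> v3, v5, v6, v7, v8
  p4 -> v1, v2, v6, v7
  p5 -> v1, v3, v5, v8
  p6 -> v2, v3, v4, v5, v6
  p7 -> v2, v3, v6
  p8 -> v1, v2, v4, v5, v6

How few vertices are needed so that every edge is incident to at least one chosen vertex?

8

The 8 edges p1–v5, p2–v8, p3–v3, p4–v7, p5–v1, p6–v4, p7–v6, p8–v2 form a matching, so any vertex cover needs at least 8 vertices (one per matched edge).
Conversely {p1, p2, p3, p4, p5, p6, p7, p8} meets every edge and has exactly 8 vertices, so 8 is optimal.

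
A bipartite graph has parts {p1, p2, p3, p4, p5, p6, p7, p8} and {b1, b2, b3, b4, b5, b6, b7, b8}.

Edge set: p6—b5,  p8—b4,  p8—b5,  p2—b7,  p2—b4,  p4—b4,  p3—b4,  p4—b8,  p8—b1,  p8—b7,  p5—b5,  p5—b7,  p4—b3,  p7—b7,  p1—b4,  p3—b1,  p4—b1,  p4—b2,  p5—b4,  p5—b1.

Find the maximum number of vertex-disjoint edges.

5

A valid assignment of size 5: p1-b4, p2-b7, p3-b1, p4-b8, p5-b5.
The set {p1, p2, p3, p5, p6, p7, p8} has only 4 neighbours ({b1, b4, b5, b7}), so by Hall's theorem at most 5 of the 8 left vertices can be matched.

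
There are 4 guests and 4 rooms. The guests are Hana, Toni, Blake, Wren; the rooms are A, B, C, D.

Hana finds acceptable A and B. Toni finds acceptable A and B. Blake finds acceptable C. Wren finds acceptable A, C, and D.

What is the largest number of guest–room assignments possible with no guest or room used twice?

4

A valid assignment of size 4: Hana-A, Toni-B, Blake-C, Wren-D.
This saturates every guest, so 4 is the maximum.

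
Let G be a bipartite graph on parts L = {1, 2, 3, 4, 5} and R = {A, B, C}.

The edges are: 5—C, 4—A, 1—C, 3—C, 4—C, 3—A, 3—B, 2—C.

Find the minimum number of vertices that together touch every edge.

3

{3, 4, C} is a vertex cover of size 3: every edge has an endpoint in this set.
No smaller cover exists because 1–C, 3–B, 4–A is a matching of size 3, and a cover must include an endpoint of each of these disjoint edges (König's theorem).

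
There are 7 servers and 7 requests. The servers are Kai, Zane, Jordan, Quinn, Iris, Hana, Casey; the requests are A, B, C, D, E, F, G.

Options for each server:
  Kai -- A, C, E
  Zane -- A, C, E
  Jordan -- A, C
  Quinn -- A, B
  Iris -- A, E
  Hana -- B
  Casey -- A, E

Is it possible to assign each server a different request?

The set {Kai, Zane, Jordan, Quinn, Iris, Hana, Casey} has only 4 neighbours ({A, B, C, E}), so by Hall's theorem at most 4 of the 7 servers can be matched.
Hence no matching covers every server.

No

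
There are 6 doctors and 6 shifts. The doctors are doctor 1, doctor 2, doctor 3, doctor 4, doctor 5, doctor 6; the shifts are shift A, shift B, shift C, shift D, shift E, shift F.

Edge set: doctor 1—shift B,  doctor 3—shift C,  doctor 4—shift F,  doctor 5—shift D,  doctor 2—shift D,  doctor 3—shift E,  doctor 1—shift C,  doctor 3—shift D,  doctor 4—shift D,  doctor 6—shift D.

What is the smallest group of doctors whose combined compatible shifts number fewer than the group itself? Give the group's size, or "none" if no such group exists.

Take S = {doctor 2, doctor 5}. Its neighbourhood is {shift D}, so |N(S)| = 1 < |S| = 2.
No single vertex violates Hall's condition since each has at least one neighbour, so 2 is the minimum.

2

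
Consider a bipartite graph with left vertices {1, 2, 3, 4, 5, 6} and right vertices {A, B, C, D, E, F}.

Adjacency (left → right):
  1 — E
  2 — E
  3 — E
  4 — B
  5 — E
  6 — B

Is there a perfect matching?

No

The set {1, 2, 3, 4, 5, 6} has only 2 neighbours ({B, E}), so by Hall's theorem at most 2 of the 6 left vertices can be matched.
Hence no matching covers every left vertex.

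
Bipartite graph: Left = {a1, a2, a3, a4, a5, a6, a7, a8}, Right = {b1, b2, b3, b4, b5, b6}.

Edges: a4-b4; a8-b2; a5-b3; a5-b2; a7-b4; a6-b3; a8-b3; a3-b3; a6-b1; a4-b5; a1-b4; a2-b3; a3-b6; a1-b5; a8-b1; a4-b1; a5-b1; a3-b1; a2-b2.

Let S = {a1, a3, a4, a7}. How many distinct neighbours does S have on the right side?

The union of neighbours of {a1, a3, a4, a7} is {b1, b3, b4, b5, b6}, which has 5 elements.
Since |N(S)| = 5 ≥ |S| = 4, Hall's condition holds for this subset.

5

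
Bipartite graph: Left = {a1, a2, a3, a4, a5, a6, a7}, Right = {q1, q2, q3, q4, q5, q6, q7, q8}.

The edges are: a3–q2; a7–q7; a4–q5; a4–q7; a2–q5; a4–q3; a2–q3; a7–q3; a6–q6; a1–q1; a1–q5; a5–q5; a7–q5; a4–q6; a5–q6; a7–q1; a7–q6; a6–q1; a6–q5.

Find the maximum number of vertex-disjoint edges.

6

A valid assignment of size 6: a1→q1, a2→q3, a3→q2, a4→q7, a5→q5, a6→q6.
The set {a1, a2, a4, a5, a6, a7} has only 5 neighbours ({q1, q3, q5, q6, q7}), so by Hall's theorem at most 6 of the 7 left vertices can be matched.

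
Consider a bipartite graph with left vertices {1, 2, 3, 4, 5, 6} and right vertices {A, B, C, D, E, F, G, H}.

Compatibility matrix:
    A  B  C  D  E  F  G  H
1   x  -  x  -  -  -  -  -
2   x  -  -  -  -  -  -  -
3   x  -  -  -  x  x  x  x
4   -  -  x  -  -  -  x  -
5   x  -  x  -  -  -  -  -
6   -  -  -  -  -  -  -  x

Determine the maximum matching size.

5

For example, pair 1–C, 2–A, 3–E, 4–G, 6–H.
The set {1, 2, 5} has only 2 neighbours ({A, C}), so by Hall's theorem at most 5 of the 6 left vertices can be matched.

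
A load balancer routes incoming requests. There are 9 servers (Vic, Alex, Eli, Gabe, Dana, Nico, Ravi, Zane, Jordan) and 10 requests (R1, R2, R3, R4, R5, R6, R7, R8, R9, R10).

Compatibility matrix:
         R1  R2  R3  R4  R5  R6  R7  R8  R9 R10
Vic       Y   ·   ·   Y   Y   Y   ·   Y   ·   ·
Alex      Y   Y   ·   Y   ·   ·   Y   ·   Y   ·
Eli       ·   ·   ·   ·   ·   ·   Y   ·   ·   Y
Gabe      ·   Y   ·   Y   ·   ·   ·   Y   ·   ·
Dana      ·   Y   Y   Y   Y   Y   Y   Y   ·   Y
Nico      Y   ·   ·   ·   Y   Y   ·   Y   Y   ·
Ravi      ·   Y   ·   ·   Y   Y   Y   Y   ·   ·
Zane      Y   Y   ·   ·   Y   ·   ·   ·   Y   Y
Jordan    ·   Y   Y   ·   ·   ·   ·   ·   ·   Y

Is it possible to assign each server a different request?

A valid assignment of size 9: Vic→R1, Alex→R4, Eli→R7, Gabe→R8, Dana→R6, Nico→R9, Ravi→R5, Zane→R2, Jordan→R3.
Every server is matched, so this matching saturates all of them.

Yes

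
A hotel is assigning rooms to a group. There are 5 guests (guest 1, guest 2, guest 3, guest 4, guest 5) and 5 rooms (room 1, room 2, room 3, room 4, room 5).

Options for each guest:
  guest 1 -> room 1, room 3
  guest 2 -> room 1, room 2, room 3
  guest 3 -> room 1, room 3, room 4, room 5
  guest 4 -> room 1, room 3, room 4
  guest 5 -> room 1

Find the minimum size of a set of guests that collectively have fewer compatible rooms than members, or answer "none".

A matching saturating every guest exists, for instance guest 1→room 3, guest 2→room 2, guest 3→room 5, guest 4→room 4, guest 5→room 1.
By Hall's marriage theorem, this means |N(S)| ≥ |S| for every subset S, so no violating subset exists.

none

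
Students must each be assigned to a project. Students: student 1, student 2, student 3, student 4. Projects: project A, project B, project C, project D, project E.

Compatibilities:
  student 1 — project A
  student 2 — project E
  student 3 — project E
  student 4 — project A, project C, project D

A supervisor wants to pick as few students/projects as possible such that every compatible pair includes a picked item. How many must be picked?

3

{student 1, student 4, project E} is a vertex cover of size 3: every edge has an endpoint in this set.
No smaller cover exists because student 1–project A, student 2–project E, student 4–project C is a matching of size 3, and a cover must include an endpoint of each of these disjoint edges (König's theorem).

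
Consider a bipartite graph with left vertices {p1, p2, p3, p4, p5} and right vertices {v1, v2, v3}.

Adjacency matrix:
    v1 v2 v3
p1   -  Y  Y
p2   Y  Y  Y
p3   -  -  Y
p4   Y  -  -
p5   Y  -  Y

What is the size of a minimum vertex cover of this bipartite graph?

{v1, v2, v3} is a vertex cover of size 3: every edge has an endpoint in this set.
No smaller cover exists because p1–v2, p2–v1, p3–v3 is a matching of size 3, and a cover must include an endpoint of each of these disjoint edges (König's theorem).

3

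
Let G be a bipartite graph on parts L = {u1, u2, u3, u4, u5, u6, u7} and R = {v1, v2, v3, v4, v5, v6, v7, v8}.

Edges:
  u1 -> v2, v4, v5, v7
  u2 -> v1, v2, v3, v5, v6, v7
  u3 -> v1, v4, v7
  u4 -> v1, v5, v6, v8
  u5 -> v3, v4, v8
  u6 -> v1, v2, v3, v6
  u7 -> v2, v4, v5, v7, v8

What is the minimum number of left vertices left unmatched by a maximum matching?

A valid assignment of size 7: u1–v4, u2–v6, u3–v7, u4–v8, u5–v3, u6–v1, u7–v2.
This saturates every left vertex, so 7 is the maximum.
That matches 7 of the 7, leaving 0 unmatched; no matching can do better.

0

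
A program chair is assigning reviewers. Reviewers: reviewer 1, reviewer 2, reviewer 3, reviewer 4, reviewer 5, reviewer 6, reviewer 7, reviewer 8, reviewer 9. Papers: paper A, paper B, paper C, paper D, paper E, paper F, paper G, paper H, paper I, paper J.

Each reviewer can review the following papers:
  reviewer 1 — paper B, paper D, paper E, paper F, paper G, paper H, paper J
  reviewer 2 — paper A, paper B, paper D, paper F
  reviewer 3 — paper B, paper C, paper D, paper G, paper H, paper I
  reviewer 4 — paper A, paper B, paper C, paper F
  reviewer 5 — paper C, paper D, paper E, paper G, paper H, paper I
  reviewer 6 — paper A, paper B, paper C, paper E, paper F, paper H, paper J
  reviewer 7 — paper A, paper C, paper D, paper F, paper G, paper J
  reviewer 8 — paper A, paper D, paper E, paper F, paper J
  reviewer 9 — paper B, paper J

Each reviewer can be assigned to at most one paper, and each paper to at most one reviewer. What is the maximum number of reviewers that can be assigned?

9

A valid assignment of size 9: reviewer 1–paper G, reviewer 2–paper D, reviewer 3–paper C, reviewer 4–paper A, reviewer 5–paper I, reviewer 6–paper F, reviewer 7–paper J, reviewer 8–paper E, reviewer 9–paper B.
All 9 reviewers are matched, so no larger matching exists.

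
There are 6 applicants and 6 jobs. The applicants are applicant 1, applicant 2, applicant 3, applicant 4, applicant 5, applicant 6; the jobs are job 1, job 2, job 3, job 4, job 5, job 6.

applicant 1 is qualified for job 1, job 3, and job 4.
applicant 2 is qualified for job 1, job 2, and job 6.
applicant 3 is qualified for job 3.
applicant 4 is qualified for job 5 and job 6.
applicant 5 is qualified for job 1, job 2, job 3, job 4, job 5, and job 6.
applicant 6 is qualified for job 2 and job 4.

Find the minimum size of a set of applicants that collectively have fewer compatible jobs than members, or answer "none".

none

A matching saturating every applicant exists, for instance applicant 1→job 4, applicant 2→job 1, applicant 3→job 3, applicant 4→job 6, applicant 5→job 5, applicant 6→job 2.
By Hall's marriage theorem, this means |N(S)| ≥ |S| for every subset S, so no violating subset exists.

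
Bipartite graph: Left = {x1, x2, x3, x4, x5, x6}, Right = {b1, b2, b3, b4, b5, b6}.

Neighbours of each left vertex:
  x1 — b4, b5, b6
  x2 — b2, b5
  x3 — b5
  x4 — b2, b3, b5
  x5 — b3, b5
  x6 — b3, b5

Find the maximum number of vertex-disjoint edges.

A valid assignment of size 4: x1→b6, x2→b2, x3→b5, x4→b3.
The set {x2, x3, x4, x5, x6} has only 3 neighbours ({b2, b3, b5}), so by Hall's theorem at most 4 of the 6 left vertices can be matched.

4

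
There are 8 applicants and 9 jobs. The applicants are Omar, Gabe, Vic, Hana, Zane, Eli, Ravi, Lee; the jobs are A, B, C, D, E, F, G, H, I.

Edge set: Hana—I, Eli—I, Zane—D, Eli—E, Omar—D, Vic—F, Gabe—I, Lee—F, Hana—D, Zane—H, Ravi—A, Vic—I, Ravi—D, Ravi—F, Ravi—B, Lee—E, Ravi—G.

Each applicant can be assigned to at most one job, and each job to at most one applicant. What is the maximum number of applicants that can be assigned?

6

One maximum matching: Omar–D, Gabe–I, Vic–F, Zane–H, Eli–E, Ravi–G.
The set {Omar, Gabe, Vic, Hana, Eli, Lee} has only 4 neighbours ({D, E, F, I}), so by Hall's theorem at most 6 of the 8 applicants can be matched.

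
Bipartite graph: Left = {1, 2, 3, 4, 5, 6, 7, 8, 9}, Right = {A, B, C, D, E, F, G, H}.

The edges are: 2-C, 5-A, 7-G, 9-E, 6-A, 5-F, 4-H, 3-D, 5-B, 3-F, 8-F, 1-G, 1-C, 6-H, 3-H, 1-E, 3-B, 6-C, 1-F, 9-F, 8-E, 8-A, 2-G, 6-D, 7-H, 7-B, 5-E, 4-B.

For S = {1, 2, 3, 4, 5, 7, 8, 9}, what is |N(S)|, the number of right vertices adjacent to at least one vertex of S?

The union of neighbours of {1, 2, 3, 4, 5, 7, 8, 9} is {A, B, C, D, E, F, G, H}, which has 8 elements.
Since |N(S)| = 8 ≥ |S| = 8, Hall's condition holds for this subset.

8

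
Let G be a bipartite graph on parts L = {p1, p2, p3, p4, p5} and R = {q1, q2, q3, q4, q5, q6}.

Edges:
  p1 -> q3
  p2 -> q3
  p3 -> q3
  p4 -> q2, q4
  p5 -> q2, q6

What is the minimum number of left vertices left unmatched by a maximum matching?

One maximum matching: p1–q3, p4–q4, p5–q2.
The set {p1, p2, p3} has only 1 neighbour ({q3}), so by Hall's theorem at most 3 of the 5 left vertices can be matched.
That matches 3 of the 5, leaving 2 unmatched; no matching can do better.

2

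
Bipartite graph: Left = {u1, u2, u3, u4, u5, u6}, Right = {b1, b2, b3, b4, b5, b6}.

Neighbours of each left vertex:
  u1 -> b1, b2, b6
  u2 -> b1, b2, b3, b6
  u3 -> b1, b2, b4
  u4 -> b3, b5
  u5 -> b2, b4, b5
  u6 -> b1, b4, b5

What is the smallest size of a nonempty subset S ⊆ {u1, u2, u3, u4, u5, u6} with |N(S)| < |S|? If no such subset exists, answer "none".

none

A matching saturating every left vertex exists, for instance u1→b6, u2→b1, u3→b2, u4→b3, u5→b4, u6→b5.
By Hall's marriage theorem, this means |N(S)| ≥ |S| for every subset S, so no violating subset exists.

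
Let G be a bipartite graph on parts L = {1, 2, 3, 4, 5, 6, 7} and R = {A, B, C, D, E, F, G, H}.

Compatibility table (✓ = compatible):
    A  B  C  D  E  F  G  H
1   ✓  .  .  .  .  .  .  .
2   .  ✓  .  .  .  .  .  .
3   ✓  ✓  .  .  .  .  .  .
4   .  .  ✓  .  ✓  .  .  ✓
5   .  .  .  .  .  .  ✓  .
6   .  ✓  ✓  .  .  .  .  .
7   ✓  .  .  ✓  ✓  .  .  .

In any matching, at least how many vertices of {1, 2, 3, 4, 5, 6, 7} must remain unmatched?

One maximum matching: 1–A, 2–B, 4–H, 5–G, 6–C, 7–E.
The set {1, 2, 3} has only 2 neighbours ({A, B}), so by Hall's theorem at most 6 of the 7 left vertices can be matched.
That matches 6 of the 7, leaving 1 unmatched; no matching can do better.

1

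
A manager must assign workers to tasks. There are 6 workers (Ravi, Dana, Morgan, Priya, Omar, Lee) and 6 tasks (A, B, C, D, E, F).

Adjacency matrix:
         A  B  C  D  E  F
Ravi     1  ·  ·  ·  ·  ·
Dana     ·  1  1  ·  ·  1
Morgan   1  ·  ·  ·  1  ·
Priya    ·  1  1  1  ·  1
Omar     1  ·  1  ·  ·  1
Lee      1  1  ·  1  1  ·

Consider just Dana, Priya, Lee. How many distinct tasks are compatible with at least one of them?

The union of neighbours of {Dana, Priya, Lee} is {A, B, C, D, E, F}, which has 6 elements.
Since |N(S)| = 6 ≥ |S| = 3, Hall's condition holds for this subset.

6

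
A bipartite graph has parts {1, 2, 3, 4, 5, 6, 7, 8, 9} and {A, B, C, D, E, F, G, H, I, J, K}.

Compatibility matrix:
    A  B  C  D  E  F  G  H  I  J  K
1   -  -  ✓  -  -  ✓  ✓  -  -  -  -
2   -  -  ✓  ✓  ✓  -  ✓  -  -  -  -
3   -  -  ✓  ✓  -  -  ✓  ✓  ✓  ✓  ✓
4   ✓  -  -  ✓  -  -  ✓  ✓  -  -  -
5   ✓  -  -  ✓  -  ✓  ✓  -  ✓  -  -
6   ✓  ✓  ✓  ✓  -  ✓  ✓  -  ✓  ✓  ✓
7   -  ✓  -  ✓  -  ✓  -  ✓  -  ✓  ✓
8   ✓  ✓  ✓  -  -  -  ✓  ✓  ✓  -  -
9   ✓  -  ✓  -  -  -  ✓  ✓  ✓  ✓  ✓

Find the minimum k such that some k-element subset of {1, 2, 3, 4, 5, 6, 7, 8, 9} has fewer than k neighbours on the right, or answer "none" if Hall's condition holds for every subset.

none

A matching saturating every left vertex exists, for instance 1→C, 2→E, 3→H, 4→D, 5→F, 6→G, 7→K, 8→A, 9→J.
By Hall's marriage theorem, this means |N(S)| ≥ |S| for every subset S, so no violating subset exists.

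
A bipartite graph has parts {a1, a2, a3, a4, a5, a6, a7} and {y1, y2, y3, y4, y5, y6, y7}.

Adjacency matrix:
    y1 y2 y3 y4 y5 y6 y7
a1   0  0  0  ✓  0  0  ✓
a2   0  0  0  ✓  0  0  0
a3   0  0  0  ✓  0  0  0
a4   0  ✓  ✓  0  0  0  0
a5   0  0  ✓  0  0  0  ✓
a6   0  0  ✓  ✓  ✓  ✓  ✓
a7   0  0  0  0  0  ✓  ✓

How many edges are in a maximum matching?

A valid assignment of size 6: a1-y7, a2-y4, a4-y2, a5-y3, a6-y5, a7-y6.
The set {a2, a3} has only 1 neighbour ({y4}), so by Hall's theorem at most 6 of the 7 left vertices can be matched.

6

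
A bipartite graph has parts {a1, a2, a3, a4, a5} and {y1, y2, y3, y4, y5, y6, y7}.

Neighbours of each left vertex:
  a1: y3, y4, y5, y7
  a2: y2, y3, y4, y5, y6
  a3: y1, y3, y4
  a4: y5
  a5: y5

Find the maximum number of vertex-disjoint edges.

One maximum matching: a1–y4, a2–y6, a3–y3, a4–y5.
The set {a4, a5} has only 1 neighbour ({y5}), so by Hall's theorem at most 4 of the 5 left vertices can be matched.

4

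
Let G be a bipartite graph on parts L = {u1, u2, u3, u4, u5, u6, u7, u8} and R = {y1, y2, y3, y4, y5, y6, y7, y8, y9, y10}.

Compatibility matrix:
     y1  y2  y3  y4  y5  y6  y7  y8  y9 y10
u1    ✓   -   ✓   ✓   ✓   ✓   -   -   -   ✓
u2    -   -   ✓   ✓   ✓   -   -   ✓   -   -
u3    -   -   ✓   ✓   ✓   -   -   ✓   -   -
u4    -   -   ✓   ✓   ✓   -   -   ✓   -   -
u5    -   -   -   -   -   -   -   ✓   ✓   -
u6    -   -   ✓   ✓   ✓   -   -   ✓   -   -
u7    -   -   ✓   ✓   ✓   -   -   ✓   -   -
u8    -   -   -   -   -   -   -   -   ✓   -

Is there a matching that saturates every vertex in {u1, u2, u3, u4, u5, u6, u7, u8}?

No

The set {u2, u3, u4, u5, u6, u7, u8} has only 5 neighbours ({y3, y4, y5, y8, y9}), so by Hall's theorem at most 6 of the 8 left vertices can be matched.
Hence no matching covers every left vertex.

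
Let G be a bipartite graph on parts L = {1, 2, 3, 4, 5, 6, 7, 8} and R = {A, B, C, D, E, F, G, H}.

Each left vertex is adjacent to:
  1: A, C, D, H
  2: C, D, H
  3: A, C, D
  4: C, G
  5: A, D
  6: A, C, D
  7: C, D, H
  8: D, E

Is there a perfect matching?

The set {1, 2, 3, 5, 6, 7} has only 4 neighbours ({A, C, D, H}), so by Hall's theorem at most 6 of the 8 left vertices can be matched.
Hence no matching covers every left vertex.

No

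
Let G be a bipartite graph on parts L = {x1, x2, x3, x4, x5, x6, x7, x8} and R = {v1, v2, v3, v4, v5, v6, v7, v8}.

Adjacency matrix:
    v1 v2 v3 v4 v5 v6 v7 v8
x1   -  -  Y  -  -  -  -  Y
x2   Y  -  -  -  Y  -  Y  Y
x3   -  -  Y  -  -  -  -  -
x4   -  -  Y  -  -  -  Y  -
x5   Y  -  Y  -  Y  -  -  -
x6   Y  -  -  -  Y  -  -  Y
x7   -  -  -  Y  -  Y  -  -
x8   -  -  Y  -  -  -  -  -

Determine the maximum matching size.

A valid assignment of size 6: x1-v8, x2-v5, x3-v3, x4-v7, x5-v1, x7-v6.
The set {x1, x2, x3, x4, x5, x6, x8} has only 5 neighbours ({v1, v3, v5, v7, v8}), so by Hall's theorem at most 6 of the 8 left vertices can be matched.

6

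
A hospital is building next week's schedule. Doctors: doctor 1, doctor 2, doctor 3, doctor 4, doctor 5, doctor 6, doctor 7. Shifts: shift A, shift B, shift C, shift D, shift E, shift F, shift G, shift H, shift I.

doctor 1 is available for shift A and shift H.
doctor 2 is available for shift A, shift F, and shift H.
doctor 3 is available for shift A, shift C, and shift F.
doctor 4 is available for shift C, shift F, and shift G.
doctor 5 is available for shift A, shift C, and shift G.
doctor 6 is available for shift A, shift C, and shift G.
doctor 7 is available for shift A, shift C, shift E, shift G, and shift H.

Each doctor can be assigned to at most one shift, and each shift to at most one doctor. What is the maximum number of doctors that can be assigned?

One maximum matching: doctor 1–shift H, doctor 2–shift A, doctor 3–shift C, doctor 4–shift F, doctor 5–shift G, doctor 7–shift E.
The set {doctor 1, doctor 2, doctor 3, doctor 4, doctor 5, doctor 6} has only 5 neighbours ({shift A, shift C, shift F, shift G, shift H}), so by Hall's theorem at most 6 of the 7 doctors can be matched.

6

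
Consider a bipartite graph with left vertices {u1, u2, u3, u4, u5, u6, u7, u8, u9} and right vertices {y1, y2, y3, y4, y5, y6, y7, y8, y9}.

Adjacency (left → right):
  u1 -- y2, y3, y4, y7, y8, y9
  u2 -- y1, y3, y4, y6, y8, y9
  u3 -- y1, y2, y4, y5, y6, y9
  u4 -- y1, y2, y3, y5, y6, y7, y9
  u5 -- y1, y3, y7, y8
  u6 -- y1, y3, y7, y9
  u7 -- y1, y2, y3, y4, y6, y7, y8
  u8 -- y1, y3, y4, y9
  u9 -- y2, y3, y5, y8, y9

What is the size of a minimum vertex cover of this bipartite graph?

9

{u1, u2, u3, u4, u5, u6, u7, u8, u9} is a vertex cover of size 9: every edge has an endpoint in this set.
No smaller cover exists because u1–y8, u2–y4, u3–y2, u4–y5, u5–y7, u6–y9, u7–y6, u8–y1, u9–y3 is a matching of size 9, and a cover must include an endpoint of each of these disjoint edges (König's theorem).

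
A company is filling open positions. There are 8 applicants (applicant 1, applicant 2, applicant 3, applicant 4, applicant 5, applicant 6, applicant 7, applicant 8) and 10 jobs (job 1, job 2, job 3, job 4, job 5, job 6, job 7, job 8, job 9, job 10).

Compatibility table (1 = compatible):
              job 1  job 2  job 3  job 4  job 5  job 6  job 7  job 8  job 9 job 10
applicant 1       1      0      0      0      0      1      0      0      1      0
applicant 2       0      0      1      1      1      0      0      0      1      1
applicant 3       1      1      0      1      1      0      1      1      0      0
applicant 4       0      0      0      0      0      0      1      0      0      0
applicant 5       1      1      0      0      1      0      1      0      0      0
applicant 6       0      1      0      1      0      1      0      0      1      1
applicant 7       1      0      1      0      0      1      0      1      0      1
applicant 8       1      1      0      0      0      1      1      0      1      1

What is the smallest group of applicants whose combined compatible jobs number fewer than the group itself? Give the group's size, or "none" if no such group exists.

A matching saturating every applicant exists, for instance applicant 1→job 6, applicant 2→job 5, applicant 3→job 1, applicant 4→job 7, applicant 5→job 2, applicant 6→job 4, applicant 7→job 8, applicant 8→job 9.
By Hall's marriage theorem, this means |N(S)| ≥ |S| for every subset S, so no violating subset exists.

none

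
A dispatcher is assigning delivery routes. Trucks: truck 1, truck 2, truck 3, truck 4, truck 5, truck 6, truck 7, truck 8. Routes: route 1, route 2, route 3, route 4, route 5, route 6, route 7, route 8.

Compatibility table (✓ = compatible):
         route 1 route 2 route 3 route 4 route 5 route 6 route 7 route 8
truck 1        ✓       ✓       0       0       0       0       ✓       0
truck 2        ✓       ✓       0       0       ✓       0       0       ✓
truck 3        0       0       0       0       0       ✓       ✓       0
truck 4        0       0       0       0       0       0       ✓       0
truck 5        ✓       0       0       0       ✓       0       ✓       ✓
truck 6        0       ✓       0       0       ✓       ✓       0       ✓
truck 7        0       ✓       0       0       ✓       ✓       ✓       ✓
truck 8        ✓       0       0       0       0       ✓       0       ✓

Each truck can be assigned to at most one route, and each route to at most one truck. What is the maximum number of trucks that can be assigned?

6

A valid assignment of size 6: truck 1–route 1, truck 2–route 5, truck 3–route 6, truck 4–route 7, truck 5–route 8, truck 6–route 2.
The set {truck 1, truck 2, truck 3, truck 4, truck 5, truck 6, truck 7, truck 8} has only 6 neighbours ({route 1, route 2, route 5, route 6, route 7, route 8}), so by Hall's theorem at most 6 of the 8 trucks can be matched.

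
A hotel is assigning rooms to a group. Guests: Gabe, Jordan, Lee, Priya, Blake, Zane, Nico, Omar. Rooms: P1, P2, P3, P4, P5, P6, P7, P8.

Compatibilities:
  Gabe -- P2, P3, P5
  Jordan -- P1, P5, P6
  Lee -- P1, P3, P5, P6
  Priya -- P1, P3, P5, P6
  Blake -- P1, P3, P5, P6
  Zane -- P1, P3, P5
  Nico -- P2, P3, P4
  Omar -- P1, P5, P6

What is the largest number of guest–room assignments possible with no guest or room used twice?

One maximum matching: Gabe→P2, Jordan→P6, Lee→P3, Priya→P5, Blake→P1, Nico→P4.
The set {Jordan, Lee, Priya, Blake, Zane, Omar} has only 4 neighbours ({P1, P3, P5, P6}), so by Hall's theorem at most 6 of the 8 guests can be matched.

6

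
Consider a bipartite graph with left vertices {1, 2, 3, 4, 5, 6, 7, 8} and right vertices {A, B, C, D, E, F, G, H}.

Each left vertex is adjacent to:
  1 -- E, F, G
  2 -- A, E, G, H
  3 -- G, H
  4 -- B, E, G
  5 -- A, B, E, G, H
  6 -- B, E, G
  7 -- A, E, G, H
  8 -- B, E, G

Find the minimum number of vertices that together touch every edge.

A maximum matching has 6 edges (e.g. 1–F, 2–G, 3–H, 4–E, 5–A, 6–B).
By König's theorem the minimum vertex cover has the same size. One such cover is {1, A, B, E, G, H}.

6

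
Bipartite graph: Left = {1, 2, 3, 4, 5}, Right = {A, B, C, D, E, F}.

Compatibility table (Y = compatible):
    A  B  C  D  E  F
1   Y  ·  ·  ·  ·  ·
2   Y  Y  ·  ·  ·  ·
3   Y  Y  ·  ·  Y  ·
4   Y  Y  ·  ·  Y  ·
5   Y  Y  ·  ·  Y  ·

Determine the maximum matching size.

3

For example, pair 1-A, 2-B, 3-E.
The set {1, 2, 3, 4, 5} has only 3 neighbours ({A, B, E}), so by Hall's theorem at most 3 of the 5 left vertices can be matched.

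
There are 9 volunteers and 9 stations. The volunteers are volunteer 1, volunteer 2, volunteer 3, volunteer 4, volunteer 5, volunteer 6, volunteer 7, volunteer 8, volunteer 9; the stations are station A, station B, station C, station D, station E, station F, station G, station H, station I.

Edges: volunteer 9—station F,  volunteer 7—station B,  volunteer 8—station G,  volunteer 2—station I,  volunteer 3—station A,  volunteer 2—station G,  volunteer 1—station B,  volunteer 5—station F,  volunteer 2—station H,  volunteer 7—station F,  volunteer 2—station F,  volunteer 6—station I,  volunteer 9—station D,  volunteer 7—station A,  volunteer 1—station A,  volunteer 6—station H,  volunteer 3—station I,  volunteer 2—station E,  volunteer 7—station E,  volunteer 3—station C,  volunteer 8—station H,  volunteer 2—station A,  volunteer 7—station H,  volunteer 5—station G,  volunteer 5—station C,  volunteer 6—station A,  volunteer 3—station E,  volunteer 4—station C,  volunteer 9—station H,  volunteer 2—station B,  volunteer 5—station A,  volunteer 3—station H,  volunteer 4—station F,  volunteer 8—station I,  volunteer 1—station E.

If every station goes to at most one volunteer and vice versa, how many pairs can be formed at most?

A valid assignment of size 9: volunteer 1-station E, volunteer 2-station G, volunteer 3-station I, volunteer 4-station F, volunteer 5-station C, volunteer 6-station A, volunteer 7-station B, volunteer 8-station H, volunteer 9-station D.
This saturates every volunteer, so 9 is the maximum.

9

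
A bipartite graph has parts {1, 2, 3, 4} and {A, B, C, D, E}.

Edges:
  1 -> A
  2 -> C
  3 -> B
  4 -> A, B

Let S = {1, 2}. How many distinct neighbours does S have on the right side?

The union of neighbours of {1, 2} is {A, C}, which has 2 elements.
Since |N(S)| = 2 ≥ |S| = 2, Hall's condition holds for this subset.

2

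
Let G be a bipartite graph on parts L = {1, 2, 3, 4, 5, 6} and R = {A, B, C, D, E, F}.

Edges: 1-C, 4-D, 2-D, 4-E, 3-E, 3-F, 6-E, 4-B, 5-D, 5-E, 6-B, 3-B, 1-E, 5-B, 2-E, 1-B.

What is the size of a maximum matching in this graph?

5

A valid assignment of size 5: 1–C, 2–D, 3–F, 4–E, 5–B.
The set {2, 4, 5, 6} has only 3 neighbours ({B, D, E}), so by Hall's theorem at most 5 of the 6 left vertices can be matched.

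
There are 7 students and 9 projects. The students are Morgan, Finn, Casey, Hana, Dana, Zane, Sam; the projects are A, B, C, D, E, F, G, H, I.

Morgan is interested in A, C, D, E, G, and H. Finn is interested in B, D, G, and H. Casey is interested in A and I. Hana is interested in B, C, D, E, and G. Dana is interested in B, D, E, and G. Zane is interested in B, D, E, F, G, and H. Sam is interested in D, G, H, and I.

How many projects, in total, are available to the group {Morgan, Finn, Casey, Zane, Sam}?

9

The union of neighbours of {Morgan, Finn, Casey, Zane, Sam} is {A, B, C, D, E, F, G, H, I}, which has 9 elements.
Since |N(S)| = 9 ≥ |S| = 5, Hall's condition holds for this subset.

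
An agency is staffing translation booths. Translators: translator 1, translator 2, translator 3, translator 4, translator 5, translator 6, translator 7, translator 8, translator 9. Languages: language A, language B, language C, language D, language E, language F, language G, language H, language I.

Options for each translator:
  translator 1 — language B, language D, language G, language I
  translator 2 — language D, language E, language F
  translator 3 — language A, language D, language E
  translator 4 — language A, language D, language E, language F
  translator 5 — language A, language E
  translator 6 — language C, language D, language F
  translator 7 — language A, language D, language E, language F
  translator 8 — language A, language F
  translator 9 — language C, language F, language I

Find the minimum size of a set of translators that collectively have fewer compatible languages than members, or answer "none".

5

Take S = {translator 2, translator 3, translator 4, translator 5, translator 7}. Its neighbourhood is {language A, language D, language E, language F}, so |N(S)| = 4 < |S| = 5.
Every subset of size less than 5 has at least as many neighbours as members, so 5 is the minimum.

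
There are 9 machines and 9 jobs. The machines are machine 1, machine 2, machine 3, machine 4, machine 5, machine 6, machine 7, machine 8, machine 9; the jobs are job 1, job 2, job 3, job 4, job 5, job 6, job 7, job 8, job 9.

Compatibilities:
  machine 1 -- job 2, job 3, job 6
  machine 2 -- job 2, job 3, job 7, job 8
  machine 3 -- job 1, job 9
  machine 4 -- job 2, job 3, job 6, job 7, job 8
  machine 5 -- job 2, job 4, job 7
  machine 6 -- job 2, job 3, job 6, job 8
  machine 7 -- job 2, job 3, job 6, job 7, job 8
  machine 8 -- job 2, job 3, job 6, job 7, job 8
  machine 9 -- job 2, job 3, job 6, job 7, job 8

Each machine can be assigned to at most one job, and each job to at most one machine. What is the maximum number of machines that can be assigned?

7

One maximum matching: machine 1→job 3, machine 2→job 2, machine 3→job 9, machine 4→job 8, machine 5→job 4, machine 6→job 6, machine 7→job 7.
The set {machine 1, machine 2, machine 4, machine 6, machine 7, machine 8, machine 9} has only 5 neighbours ({job 2, job 3, job 6, job 7, job 8}), so by Hall's theorem at most 7 of the 9 machines can be matched.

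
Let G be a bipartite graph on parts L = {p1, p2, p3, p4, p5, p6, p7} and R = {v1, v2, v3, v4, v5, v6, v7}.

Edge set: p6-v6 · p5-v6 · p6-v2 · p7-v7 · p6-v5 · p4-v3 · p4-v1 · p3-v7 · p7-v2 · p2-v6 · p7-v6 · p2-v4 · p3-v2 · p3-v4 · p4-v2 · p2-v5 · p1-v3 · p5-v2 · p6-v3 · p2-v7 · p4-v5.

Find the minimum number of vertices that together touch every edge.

7

A maximum matching has 7 edges (e.g. p1–v3, p2–v7, p3–v4, p4–v1, p5–v6, p6–v5, p7–v2).
By König's theorem the minimum vertex cover has the same size. One such cover is {p1, p2, p3, p4, p5, p6, p7}.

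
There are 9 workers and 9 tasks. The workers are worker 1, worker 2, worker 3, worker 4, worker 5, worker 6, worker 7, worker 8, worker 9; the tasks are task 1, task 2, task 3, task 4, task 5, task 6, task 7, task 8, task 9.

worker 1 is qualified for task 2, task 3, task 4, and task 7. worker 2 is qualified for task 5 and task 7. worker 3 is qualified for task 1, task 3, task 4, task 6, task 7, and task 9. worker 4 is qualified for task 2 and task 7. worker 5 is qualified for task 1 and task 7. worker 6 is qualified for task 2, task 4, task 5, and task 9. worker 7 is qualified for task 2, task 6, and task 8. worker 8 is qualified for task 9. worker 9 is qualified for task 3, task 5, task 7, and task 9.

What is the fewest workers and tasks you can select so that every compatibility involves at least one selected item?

A maximum matching has 9 edges (e.g. worker 1–task 3, worker 2–task 5, worker 3–task 6, worker 4–task 2, worker 5–task 1, worker 6–task 4, worker 7–task 8, worker 8–task 9, worker 9–task 7).
By König's theorem the minimum vertex cover has the same size. One such cover is {worker 1, worker 2, worker 3, worker 4, worker 5, worker 6, worker 7, worker 8, worker 9}.

9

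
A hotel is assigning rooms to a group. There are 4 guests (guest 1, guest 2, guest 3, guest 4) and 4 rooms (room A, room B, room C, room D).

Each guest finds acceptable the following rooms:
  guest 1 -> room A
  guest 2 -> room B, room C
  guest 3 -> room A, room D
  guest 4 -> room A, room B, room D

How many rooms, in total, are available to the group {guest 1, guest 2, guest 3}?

4

The union of neighbours of {guest 1, guest 2, guest 3} is {room A, room B, room C, room D}, which has 4 elements.
Since |N(S)| = 4 ≥ |S| = 3, Hall's condition holds for this subset.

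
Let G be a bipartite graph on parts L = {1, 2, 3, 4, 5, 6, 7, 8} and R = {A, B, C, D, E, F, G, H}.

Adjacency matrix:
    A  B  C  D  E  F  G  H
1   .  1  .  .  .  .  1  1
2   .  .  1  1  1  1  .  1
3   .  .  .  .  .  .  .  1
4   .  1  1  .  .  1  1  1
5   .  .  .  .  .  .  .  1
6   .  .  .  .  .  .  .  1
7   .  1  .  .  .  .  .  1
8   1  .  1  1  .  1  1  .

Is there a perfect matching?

No

The set {3, 5, 6} has only 1 neighbour ({H}), so by Hall's theorem at most 6 of the 8 left vertices can be matched.
Hence no matching covers every left vertex.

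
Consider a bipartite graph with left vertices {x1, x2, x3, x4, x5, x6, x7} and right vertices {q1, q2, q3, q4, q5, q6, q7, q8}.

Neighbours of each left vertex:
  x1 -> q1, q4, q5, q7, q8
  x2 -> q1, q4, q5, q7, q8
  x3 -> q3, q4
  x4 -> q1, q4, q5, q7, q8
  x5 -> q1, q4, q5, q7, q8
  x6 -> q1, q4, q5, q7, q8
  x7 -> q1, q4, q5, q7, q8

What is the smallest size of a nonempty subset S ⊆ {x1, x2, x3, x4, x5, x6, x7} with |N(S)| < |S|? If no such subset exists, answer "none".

Take S = {x1, x2, x4, x5, x6, x7}. Its neighbourhood is {q1, q4, q5, q7, q8}, so |N(S)| = 5 < |S| = 6.
Every subset of size less than 6 has at least as many neighbours as members, so 6 is the minimum.

6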